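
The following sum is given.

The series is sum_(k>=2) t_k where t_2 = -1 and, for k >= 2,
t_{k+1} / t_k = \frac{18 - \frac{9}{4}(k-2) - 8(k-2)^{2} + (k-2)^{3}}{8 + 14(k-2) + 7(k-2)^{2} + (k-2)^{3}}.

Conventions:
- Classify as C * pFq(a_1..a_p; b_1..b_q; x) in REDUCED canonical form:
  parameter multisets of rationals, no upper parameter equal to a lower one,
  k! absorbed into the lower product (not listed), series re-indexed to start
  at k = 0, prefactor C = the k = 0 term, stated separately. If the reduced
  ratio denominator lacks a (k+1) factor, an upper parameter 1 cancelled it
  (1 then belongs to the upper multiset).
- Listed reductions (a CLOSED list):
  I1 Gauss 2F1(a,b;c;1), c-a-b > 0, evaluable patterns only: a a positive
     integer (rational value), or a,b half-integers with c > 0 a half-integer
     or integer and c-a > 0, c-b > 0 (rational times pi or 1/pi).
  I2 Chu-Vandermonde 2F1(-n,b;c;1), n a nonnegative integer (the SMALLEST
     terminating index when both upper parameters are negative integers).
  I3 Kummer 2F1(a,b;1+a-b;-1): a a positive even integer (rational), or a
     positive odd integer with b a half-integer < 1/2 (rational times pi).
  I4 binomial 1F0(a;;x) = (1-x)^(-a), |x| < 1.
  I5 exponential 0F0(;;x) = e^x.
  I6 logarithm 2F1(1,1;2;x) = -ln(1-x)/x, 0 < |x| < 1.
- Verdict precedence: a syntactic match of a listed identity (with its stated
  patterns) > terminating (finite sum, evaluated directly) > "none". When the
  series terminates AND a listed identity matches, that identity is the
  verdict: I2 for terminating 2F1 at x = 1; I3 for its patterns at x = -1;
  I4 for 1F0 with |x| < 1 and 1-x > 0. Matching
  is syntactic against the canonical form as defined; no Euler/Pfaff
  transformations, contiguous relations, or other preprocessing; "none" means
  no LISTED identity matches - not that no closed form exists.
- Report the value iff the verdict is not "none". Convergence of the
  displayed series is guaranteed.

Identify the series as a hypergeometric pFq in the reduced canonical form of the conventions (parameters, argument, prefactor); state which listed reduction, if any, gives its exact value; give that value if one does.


Key step: x = 1 and roots of the ratio polynomials (C = -1) are the negated parameters.
Step ratio: r(k) = 1 * (k-8) (k-\frac{3}{2}) (k+\frac{3}{2}) / [(k+2) (k+4) (k+1)] - rational in k. x = 1; t_0 = -1; negate the roots.

x = 1 here; the reduced form reads 3F2, upper {-8, -\frac{3}{2}, \frac{3}{2}}, lower {2, 4}, C = -1. Verdict: terminating. With -8 upstairs the series is a 9-term polynomial sum; evaluated term by term. Its exact value is -\frac{4111547869}{1073741824}.


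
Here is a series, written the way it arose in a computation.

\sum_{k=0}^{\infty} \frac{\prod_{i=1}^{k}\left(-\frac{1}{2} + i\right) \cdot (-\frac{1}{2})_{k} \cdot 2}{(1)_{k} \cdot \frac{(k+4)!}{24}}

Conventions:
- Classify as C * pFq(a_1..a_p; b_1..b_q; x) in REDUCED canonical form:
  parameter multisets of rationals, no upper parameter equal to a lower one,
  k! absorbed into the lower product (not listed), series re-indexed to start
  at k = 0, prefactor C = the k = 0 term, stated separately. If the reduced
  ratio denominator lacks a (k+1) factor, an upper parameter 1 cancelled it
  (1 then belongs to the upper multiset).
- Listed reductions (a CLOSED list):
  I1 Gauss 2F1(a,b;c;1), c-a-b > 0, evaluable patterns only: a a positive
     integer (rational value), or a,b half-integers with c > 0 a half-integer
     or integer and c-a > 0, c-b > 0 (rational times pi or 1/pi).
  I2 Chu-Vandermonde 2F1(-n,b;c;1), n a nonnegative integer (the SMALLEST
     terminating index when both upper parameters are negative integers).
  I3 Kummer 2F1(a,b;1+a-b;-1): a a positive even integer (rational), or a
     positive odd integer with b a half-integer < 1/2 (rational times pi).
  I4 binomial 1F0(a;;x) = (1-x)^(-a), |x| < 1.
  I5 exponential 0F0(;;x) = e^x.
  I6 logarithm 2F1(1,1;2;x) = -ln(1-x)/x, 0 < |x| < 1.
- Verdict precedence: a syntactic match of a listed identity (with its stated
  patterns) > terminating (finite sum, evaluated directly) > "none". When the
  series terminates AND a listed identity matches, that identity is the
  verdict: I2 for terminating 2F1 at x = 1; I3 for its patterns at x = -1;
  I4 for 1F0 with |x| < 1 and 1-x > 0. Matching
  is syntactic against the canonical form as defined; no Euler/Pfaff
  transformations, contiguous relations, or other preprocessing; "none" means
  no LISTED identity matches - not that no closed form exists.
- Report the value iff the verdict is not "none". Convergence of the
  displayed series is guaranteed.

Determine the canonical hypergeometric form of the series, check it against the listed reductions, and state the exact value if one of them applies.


With C = 2: the canonical form is 2F1(-\frac{1}{2}, \frac{1}{2}; 5; 1). Verdict: the half-integer Gauss pattern (I1) matches (x = 1; upper {-\frac{1}{2}, \frac{1}{2}} half-integers, c = 5 in the evaluable pattern). Sum: \frac{65536}{11025} / \pi.

Structural cue: t_0 = 2 here, and the running product (C = 2) telescopes to a rising factorial.
Consecutive-term ratio: r(k) = 1 * (k-\frac{1}{2}) (k+\frac{1}{2}) / [(k+5) (k+1)] ; factor over Q: parameters, x = 1, and C = 2.


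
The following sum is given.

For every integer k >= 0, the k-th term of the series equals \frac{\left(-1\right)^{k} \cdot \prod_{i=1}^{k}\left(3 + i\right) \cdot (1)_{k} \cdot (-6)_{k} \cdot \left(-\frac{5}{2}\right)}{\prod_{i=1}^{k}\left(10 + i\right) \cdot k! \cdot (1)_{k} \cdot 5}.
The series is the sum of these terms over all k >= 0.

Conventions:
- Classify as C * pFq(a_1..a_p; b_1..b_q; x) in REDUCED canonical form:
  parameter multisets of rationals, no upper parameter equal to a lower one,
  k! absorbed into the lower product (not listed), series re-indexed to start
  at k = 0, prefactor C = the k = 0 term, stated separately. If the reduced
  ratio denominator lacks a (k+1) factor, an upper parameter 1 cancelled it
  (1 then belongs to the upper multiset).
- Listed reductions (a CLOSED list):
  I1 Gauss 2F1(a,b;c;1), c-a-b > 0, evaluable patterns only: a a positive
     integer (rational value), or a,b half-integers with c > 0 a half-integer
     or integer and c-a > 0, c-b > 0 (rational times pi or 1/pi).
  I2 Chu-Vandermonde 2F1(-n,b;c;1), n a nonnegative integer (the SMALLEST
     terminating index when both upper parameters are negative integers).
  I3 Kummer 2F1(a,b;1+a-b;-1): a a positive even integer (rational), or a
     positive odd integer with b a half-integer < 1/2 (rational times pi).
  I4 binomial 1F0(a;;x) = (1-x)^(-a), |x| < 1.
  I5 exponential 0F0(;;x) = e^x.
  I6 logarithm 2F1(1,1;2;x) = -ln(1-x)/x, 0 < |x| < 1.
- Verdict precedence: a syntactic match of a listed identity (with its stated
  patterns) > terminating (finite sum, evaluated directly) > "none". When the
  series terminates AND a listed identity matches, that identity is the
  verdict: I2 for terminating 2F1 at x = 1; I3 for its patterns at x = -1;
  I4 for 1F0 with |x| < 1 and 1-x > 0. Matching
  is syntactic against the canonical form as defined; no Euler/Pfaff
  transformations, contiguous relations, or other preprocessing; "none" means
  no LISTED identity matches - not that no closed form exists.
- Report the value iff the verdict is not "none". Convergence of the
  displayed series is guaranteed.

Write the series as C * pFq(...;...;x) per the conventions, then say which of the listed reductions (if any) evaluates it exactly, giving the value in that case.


Prefactor -\frac{1}{2}, argument -1: 2F1 with upper {-6, 4} over lower {11}. Verdict (x = -1): Kummer's theorem (I3) applies (x = -1; c = 11 equals 1+a-b for upper {-6, 4}: listed pattern). Exact value: -\frac{15}{4}.

Structural cue: t_0 being -\frac{1}{2}, the constant factors (prefactor -1/2) combine into one prefactor.
Step ratio: r(k) = -1 * (k-6) (k+4) / [(k+11) (k+1)] - rational in k. x = -1; t_0 = -\frac{1}{2}; negate the roots.


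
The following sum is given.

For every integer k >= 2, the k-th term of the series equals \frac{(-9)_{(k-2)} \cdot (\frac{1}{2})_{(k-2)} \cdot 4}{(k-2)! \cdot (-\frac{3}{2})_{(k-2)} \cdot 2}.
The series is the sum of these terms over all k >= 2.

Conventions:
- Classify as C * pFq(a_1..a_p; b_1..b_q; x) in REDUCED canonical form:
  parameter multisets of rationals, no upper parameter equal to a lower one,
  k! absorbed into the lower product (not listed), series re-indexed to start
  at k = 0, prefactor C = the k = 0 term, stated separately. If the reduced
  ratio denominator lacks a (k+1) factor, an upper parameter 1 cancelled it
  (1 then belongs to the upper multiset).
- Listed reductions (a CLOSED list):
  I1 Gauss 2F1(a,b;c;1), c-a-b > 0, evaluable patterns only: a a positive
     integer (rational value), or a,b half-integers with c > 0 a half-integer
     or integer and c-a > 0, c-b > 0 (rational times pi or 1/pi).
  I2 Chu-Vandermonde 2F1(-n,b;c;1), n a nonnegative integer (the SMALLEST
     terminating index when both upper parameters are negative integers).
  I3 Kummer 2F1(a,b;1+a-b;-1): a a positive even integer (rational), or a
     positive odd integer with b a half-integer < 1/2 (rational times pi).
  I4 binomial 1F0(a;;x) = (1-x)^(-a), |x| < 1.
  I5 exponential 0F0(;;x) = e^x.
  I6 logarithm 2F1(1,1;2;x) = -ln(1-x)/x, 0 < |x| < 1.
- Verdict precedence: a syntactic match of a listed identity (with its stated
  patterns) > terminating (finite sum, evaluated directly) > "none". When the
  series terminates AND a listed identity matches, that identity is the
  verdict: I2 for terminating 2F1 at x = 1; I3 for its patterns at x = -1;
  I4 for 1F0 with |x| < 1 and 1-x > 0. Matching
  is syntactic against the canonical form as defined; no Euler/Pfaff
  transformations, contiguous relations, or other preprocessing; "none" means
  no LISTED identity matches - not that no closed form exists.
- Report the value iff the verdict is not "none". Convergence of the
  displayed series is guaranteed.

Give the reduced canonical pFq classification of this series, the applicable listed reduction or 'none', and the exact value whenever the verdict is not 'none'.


x = 1 here; the reduced form reads 2F1, upper {-9, \frac{1}{2}}, lower {-\frac{3}{2}}, C = 2. Verdict: Chu-Vandermonde (I2) applies (terminating 2F1 at x = 1 with n = 9, b = 1/2, c = -\frac{3}{2}). Sum: 0.

The tell: t_0 being 2, the constant factors (C = 2) combine into one prefactor.
Step ratio: r(k) = 1 * (k-9) (k+\frac{1}{2}) / [(k-\frac{3}{2}) (k+1)] - poly over poly, x = 1 from leading terms; C = 2 at k = 0.


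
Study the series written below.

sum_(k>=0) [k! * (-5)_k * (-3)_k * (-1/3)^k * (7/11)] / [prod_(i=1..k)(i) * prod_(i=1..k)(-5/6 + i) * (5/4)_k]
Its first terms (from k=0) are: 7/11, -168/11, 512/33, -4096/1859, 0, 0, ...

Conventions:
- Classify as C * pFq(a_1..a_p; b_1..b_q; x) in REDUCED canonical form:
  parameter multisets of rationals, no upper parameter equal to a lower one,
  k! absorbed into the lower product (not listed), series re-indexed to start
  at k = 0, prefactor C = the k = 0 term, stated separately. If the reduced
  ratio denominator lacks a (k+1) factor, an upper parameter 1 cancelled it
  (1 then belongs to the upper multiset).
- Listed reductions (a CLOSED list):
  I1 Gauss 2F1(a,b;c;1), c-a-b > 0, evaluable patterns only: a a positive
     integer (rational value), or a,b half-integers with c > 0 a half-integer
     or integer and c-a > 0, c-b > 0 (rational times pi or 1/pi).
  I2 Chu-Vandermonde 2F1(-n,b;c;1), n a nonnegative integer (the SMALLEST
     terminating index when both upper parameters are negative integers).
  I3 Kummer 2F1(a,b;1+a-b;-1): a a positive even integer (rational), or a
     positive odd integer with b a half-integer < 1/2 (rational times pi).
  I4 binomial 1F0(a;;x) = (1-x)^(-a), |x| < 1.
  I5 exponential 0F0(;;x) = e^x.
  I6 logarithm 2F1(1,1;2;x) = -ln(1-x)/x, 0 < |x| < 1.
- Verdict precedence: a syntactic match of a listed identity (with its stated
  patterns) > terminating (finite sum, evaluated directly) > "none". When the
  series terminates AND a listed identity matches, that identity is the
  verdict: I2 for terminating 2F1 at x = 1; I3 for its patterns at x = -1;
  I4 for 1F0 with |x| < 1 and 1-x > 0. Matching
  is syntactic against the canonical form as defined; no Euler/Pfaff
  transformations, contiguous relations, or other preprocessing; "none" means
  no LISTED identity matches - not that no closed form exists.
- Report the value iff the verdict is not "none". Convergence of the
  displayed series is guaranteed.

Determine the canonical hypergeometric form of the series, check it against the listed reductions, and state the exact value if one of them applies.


This is 7/11 * 3F2(-5, -3, 1; 1/6, 5/4; -1/3) in reduced canonical form. Verdict: terminating (-3 upstairs). 4 nonzero terms in all; added directly. Hence: -7387/5577.

Key step: t_0 being 7/11, the factorial ratio (C = 7/11, x = -1/3) (k+a-1)!/(a-1)! is a rising factorial (a)_k.
Consecutive-term ratio: r(k) = (-1/3) * (k-5) (k-3) (k+1) / [(k+1/6) (k+5/4) (k+1)] - rational in k. x = (-1/3); t_0 = 7/11; negate the roots.


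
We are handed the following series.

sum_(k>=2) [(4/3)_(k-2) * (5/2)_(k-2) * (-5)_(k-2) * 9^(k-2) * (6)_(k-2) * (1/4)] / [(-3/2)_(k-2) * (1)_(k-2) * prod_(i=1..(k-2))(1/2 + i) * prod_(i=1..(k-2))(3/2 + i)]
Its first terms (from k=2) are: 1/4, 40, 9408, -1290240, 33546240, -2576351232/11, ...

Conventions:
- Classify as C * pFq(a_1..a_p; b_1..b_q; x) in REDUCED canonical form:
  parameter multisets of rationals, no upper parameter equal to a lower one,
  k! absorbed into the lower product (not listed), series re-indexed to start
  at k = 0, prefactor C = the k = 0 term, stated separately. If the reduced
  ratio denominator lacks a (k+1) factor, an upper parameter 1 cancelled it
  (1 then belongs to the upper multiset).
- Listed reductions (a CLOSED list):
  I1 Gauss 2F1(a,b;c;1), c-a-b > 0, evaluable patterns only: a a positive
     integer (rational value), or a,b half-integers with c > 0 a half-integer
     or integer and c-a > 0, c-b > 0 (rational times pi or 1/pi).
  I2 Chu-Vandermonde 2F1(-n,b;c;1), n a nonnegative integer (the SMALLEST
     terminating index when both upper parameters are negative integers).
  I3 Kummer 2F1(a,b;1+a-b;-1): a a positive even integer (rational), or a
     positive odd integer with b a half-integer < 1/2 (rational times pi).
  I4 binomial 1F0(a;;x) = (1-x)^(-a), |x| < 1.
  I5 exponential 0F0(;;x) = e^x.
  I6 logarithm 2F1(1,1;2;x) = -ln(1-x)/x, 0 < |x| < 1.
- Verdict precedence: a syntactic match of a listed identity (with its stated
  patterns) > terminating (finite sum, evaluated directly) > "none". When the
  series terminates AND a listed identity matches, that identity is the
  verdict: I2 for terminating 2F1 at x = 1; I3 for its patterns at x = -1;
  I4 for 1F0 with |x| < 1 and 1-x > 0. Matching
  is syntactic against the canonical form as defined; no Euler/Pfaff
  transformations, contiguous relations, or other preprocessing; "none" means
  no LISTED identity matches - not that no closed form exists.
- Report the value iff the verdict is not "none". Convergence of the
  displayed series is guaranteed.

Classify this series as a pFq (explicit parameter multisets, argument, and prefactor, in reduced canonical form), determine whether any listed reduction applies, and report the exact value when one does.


At argument 9: a 3F2 with upper {-5, 4/3, 6}, lower {-3/2, 3/2}, scaled by C = 1/4. Verdict: terminating - no listed pattern fits, but -5 in the upper list cuts the series at k = 5; direct evaluation. Hence: -8885725205/44.

Key step: with t_0 = 1/4, (1)_k (prefactor 1/4) is k! itself.
Adjacent-term ratio: r(k) = 9 * (k-5) (k+4/3) (k+6) / [(k-3/2) (k+3/2) (k+1)] - rational in k, leading ratio 9; with t_0 = 1/4, classification follows.


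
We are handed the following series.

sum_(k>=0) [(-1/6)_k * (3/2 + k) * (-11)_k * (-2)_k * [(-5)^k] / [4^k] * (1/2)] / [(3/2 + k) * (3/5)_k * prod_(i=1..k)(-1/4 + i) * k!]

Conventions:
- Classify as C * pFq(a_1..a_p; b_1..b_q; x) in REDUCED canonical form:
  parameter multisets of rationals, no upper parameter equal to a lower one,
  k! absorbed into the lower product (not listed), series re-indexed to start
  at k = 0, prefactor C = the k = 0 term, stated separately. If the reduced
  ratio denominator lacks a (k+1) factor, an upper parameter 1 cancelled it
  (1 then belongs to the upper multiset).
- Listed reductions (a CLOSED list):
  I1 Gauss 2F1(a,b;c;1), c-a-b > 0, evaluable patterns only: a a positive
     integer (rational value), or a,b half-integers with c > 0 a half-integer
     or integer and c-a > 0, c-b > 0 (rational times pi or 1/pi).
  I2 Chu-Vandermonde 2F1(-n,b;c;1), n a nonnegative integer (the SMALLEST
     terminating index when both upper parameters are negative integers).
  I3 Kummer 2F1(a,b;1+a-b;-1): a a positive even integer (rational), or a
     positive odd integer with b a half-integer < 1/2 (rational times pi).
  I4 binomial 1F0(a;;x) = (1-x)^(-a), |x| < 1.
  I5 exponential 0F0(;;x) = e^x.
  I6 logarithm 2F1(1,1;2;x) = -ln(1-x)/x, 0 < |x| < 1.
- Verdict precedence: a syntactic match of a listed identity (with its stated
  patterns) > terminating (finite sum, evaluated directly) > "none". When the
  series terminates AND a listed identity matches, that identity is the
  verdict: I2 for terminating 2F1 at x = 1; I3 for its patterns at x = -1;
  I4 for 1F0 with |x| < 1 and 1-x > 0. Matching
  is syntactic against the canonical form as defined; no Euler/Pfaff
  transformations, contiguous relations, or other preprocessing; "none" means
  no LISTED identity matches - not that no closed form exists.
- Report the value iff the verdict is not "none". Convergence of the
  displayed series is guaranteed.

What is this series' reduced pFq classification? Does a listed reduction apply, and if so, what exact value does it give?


The series (x = -5/4) is 3F2: upper {-11, -2, -1/6}, lower {3/5, 3/4}, prefactor 1/2. Verdict: terminating - no listed pattern fits, but -2 in the upper list cuts the series at k = 2; direct evaluation. Sum: -70403/18144.

Key observation: from the first term 1/2: the lower running product (C = 1/2, x = -5/4) is a rising factorial.
Term ratio: r(k) = (-5/4) * (k-11) (k-2) (k-1/6) / [(k+3/5) (k+3/4) (k+1)] - rational; roots negated = parameters, x = (-5/4), C = 1/2.


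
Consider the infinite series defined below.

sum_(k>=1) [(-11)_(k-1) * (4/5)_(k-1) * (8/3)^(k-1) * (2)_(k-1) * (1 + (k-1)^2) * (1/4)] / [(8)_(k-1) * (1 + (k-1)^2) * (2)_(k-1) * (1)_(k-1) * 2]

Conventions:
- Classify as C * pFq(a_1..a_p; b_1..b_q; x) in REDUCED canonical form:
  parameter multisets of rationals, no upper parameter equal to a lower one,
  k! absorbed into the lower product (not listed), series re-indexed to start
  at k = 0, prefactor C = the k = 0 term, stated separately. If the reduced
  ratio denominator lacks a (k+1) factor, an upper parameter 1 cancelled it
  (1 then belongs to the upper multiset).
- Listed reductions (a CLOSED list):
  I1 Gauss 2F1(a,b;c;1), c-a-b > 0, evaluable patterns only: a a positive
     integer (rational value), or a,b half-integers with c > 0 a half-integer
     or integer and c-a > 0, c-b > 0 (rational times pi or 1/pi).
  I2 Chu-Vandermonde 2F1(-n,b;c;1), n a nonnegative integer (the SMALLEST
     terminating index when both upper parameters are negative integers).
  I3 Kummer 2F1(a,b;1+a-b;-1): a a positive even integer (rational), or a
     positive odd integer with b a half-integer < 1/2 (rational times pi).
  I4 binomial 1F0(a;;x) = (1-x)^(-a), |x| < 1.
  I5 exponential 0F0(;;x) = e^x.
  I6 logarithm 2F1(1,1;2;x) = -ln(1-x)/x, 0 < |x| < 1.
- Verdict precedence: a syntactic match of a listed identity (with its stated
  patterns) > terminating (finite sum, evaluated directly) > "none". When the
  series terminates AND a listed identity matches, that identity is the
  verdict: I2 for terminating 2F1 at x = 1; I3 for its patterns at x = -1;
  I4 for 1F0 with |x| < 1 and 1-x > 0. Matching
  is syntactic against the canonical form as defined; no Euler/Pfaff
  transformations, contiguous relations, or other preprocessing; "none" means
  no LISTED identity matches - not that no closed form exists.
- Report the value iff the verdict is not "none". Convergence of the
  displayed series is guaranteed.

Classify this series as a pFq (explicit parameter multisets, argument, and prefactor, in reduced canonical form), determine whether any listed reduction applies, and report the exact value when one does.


This is 1/8 * 2F1(-11, 4/5; 8; 8/3) in reduced canonical form. Verdict: terminating - the sum ends at index 11 because -11 is a negative integer; exact evaluation follows. Value: 246392749769509/7496455078125000.

Structural cue: from the first term 1/8: the parameter 2 appears in both the upper and lower lists and cancels (alongside the other common factor).
Term ratio: r(k) = (8/3) * (k-11) (k+4/5) / [(k+8) (k+1)] - poly over poly, x = (8/3) from leading terms; C = 1/8 at k = 0.


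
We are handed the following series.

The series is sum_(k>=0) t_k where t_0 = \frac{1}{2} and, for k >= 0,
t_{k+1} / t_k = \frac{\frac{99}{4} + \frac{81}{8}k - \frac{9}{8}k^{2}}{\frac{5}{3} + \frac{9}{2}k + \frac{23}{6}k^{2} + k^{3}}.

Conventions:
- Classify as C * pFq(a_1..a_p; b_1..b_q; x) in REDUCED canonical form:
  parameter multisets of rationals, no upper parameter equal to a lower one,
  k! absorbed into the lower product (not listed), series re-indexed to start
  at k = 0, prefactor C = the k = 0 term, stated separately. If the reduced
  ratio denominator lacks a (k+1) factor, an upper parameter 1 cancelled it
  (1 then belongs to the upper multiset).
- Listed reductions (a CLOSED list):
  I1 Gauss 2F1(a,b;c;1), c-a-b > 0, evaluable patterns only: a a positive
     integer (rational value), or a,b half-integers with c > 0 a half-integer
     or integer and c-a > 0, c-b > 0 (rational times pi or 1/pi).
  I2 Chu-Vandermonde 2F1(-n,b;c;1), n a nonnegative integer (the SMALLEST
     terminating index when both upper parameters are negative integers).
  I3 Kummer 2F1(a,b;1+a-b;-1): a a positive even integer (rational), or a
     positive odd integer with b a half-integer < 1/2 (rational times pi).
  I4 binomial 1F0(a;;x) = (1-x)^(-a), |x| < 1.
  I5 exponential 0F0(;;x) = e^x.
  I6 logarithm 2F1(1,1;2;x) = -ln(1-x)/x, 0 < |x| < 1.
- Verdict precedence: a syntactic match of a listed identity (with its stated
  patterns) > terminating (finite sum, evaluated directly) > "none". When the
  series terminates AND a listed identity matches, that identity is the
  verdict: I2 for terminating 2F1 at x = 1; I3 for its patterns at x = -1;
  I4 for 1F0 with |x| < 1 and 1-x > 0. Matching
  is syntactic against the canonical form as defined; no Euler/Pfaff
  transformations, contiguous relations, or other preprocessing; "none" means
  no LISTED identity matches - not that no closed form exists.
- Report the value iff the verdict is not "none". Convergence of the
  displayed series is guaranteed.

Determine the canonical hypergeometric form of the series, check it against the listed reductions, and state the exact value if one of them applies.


Canonical form: C = \frac{1}{2} times 1F1 with upper {-11}, lower {\frac{5}{6}}, x = -\frac{9}{8}. Verdict: terminating - upper parameter -11 makes this a finite sum (last index 11), evaluated exactly. Its exact value is \frac{198057164608381752218827}{2472978519465918464000}.

Key observation: with t_0 = \frac{1}{2}, roots of the ratio polynomials (C = 1/2, x = -9/8) are the negated parameters.
Ratio: r(k) = -\frac{9}{8} * (k-11) / [(k+\frac{5}{6}) (k+1)] - rational; roots negated = parameters, x = -\frac{9}{8}, C = \frac{1}{2}.


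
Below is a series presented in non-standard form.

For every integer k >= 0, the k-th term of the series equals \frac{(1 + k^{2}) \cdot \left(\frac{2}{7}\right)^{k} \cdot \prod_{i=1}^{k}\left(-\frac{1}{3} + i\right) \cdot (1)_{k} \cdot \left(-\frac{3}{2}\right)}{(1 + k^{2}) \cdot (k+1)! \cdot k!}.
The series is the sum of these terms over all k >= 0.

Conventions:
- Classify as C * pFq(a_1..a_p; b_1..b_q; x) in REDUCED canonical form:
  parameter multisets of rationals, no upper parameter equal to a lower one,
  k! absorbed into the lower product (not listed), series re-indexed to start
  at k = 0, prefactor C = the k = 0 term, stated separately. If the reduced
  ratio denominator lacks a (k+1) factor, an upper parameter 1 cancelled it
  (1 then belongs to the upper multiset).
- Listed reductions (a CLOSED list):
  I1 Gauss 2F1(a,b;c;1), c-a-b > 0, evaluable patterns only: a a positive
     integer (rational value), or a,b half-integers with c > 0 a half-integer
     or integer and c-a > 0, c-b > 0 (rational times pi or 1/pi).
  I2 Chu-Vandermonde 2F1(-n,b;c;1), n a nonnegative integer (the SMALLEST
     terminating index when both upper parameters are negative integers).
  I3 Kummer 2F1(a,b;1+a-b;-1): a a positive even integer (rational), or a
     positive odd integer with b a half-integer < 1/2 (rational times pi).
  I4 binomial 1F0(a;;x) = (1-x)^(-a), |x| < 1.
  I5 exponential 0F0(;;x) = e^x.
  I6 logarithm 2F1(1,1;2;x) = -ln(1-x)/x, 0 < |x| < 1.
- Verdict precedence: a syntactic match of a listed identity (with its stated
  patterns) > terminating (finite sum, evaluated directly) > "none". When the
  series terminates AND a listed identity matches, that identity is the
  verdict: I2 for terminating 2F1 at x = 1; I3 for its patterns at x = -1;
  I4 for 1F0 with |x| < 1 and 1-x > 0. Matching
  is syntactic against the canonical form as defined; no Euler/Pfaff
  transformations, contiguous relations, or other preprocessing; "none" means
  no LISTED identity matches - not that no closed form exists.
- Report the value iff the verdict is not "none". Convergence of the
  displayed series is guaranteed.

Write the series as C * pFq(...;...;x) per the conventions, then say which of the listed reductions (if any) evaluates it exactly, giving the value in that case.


Prefactor -\frac{3}{2}, argument \frac{2}{7}: 2F1 with upper {\frac{2}{3}, 1} over lower {2}. Verdict: none (x = \frac{2}{7}): each listed identity misses the multisets {\frac{2}{3}, 1} ; {2}.

Key observation: t_0 being -\frac{3}{2}, the denominator's factorial ratio (prefactor -3/2) is a lower Pochhammer.
Step ratio: r(k) = \frac{2}{7} * (k+\frac{2}{3}) (k+1) / [(k+2) (k+1)] - poly over poly, x = \frac{2}{7} from leading terms; C = -\frac{3}{2} at k = 0.


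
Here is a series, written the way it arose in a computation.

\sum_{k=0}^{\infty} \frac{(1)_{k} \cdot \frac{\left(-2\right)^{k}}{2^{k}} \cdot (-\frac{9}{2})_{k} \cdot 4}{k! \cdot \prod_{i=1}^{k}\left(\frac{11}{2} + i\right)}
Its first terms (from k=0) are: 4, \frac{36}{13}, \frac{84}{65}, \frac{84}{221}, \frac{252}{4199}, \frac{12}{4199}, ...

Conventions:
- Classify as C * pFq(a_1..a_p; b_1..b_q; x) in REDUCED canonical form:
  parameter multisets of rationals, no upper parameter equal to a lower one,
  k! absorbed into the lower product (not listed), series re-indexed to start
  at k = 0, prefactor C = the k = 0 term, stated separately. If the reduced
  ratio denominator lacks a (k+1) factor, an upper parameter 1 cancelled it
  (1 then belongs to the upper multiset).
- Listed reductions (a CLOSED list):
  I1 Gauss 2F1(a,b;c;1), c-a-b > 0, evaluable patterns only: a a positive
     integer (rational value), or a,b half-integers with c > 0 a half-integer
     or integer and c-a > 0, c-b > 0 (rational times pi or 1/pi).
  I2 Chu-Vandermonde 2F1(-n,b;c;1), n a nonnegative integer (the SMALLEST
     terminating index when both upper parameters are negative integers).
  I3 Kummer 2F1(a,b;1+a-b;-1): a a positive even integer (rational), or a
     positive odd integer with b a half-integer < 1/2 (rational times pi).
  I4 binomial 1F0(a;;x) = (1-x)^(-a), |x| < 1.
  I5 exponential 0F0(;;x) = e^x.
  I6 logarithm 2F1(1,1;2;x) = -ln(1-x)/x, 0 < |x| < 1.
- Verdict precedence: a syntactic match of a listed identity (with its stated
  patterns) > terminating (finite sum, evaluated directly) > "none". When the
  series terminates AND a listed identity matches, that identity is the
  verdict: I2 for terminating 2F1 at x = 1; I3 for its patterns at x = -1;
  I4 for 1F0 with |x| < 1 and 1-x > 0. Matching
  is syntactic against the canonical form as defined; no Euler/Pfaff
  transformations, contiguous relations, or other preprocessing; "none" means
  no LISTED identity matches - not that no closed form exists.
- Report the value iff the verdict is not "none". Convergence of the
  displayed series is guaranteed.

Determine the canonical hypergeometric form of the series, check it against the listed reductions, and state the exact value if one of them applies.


This is 4 * 2F1(-\frac{9}{2}, 1; \frac{13}{2}; -1) in reduced canonical form. Verdict: this is Kummer (I3) (x = -1; c = \frac{13}{2} equals 1+a-b for upper {-\frac{9}{2}, 1}: listed pattern). Its exact value is \frac{693}{256} \cdot \pi.

The tell: t_0 being 4, the two k-th powers (prefactor 4) combine into one argument.
Term ratio: r(k) = -1 * (k-\frac{9}{2}) (k+1) / [(k+\frac{13}{2}) (k+1)] - poly over poly, x = -1 from leading terms; C = 4 at k = 0.


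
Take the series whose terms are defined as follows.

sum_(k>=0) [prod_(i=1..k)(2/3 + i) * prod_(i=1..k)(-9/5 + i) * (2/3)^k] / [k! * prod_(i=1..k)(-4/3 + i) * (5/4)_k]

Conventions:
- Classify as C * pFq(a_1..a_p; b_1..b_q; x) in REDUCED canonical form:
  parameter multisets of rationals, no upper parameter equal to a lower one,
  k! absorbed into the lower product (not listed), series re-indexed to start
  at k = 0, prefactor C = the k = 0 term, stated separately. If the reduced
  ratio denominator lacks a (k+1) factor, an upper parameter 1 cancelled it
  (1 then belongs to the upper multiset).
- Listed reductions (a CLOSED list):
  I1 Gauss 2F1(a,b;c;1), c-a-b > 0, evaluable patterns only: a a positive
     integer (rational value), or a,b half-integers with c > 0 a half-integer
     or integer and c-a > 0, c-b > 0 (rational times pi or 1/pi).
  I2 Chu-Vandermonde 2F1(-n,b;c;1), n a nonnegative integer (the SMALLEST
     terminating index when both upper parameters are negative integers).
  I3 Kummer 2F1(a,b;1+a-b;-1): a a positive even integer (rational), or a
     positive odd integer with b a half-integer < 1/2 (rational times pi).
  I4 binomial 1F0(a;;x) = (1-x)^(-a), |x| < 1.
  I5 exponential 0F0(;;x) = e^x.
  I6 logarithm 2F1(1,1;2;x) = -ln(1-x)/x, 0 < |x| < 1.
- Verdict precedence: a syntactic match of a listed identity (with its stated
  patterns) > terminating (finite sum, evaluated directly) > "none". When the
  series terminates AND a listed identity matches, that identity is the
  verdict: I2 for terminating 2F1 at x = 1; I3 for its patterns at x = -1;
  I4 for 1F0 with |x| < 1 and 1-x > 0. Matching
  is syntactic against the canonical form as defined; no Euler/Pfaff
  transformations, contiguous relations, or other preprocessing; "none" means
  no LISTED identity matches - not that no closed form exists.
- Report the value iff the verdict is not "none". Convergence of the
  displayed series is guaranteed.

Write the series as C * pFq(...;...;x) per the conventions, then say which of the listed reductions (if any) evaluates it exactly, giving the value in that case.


Key observation: t_0 being 1, the running product (C = 1) telescopes to a rising factorial.
Consecutive-term ratio: r(k) = (2/3) * (k-4/5) (k+5/3) / [(k-1/3) (k+5/4) (k+1)] - rational in k, leading ratio (2/3); with t_0 = 1, classification follows.

Canonical form: C = 1 times 2F2 with upper {-4/5, 5/3}, lower {-1/3, 5/4}, x = 2/3. Verdict: none here - no I1-I6 shape fits x = 2/3 with lower {-1/3, 5/4}.


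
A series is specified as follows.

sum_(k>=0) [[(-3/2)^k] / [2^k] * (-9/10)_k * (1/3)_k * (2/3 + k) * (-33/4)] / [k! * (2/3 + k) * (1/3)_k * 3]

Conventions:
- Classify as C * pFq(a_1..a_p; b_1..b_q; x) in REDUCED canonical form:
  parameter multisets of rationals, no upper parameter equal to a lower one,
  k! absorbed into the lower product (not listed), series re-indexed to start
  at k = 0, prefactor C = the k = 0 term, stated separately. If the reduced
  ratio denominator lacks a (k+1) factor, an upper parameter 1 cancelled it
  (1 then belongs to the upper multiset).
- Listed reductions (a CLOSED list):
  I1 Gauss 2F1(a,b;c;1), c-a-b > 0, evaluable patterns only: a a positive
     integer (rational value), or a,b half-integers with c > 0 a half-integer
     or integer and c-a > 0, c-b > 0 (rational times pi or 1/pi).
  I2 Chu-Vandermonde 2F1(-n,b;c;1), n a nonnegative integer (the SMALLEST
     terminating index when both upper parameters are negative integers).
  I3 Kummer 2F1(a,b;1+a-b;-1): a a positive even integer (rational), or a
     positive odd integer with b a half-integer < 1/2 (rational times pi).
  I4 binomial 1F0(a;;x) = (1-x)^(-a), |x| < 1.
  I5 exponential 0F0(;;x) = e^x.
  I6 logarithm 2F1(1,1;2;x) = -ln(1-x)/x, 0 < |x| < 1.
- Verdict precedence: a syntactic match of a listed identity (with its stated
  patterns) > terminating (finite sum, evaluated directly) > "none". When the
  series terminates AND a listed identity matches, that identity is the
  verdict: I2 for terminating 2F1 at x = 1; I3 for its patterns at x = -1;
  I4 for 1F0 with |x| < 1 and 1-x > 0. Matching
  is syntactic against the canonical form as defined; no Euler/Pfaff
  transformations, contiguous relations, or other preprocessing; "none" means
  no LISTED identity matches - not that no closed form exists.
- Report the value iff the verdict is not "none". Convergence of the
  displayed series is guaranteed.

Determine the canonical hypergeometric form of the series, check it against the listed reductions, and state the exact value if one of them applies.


First insight: x = (-3/4) and the constant factors (C = -11/4) combine into one prefactor.
Step ratio: r(k) = (-3/4) * (k-9/10) / [(k+1)] - rational in k. x = (-3/4); t_0 = -11/4; negate the roots.

With C = -11/4: the canonical form is 1F0(-9/10; -; -3/4). Verdict at x = -3/4: binomial (I4) matches (the 1F0 binomial series: exponent 9/10, x = -3/4). Exact value: (-11/4) * (7/4)^(9/10).


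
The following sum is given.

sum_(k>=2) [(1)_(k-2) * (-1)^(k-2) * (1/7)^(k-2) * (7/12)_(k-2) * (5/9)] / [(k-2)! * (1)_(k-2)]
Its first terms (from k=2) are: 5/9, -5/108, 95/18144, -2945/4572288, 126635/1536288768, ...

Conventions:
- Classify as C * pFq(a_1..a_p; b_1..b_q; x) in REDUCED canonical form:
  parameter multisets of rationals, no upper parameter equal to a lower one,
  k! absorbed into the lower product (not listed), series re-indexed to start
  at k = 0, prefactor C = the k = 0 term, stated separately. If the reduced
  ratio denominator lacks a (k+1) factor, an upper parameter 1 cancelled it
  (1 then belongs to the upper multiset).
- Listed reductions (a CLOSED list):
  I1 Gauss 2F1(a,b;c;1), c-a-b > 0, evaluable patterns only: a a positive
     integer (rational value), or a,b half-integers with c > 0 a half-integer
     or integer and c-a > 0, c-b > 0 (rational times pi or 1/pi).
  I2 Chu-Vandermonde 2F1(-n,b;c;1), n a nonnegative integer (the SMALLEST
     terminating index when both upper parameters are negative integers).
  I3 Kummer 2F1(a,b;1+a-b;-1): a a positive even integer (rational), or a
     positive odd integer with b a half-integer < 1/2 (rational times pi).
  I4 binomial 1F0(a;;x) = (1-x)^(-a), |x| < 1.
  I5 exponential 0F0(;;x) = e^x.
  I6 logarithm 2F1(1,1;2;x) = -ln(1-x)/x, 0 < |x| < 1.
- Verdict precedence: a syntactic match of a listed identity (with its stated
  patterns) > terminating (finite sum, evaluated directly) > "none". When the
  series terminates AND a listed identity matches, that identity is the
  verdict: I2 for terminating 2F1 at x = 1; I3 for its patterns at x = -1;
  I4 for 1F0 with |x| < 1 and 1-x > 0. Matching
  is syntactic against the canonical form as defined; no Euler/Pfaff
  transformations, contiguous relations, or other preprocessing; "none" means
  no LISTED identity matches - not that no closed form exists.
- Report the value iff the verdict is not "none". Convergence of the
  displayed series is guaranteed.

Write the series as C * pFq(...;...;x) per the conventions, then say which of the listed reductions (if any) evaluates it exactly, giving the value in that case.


Canonical form: C = 5/9 times 1F0 with upper {7/12}, lower {-}, x = -1/7. Verdict: the I4 binomial reduction fires (the 1F0 binomial series: exponent -7/12, x = -1/7). Exact value: (5/9) * (8/7)^(-7/12).

Key observation: t_0 = 5/9 here, and the (-1)^k factor (prefactor 5/9) folds into the argument's sign.
Term ratio: r(k) = (-1/7) * (k+7/12) / [(k+1)] - rational in k, leading ratio (-1/7); with t_0 = 5/9, classification follows.


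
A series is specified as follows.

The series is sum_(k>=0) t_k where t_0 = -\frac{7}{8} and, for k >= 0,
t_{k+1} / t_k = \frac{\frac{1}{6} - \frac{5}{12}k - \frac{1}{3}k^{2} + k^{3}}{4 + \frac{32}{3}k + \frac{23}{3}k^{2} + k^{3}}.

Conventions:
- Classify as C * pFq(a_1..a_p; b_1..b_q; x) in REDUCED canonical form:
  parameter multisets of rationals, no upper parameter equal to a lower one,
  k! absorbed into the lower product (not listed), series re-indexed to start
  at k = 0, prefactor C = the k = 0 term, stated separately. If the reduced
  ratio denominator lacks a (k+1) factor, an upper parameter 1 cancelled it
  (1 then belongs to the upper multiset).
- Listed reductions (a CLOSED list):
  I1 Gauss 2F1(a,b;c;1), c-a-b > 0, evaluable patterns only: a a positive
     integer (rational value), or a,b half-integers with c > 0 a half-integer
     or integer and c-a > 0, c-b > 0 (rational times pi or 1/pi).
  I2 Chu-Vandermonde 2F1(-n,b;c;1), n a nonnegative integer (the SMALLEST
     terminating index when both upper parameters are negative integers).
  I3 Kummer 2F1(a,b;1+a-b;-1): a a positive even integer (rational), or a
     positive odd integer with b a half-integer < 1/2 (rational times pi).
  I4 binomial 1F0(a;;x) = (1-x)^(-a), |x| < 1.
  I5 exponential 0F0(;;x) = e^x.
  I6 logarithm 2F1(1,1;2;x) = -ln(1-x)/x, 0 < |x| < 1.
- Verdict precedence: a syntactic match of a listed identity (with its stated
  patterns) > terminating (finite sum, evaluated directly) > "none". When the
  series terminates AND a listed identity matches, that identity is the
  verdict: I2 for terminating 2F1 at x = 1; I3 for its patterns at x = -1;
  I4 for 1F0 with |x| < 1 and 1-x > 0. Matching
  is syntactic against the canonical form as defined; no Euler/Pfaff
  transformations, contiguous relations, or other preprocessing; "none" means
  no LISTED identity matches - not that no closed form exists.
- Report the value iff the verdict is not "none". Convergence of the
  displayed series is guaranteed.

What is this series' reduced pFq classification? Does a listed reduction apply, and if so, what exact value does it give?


Reduced: x = 1, 2F1, upper = {-\frac{1}{2}, -\frac{1}{2}}, lower = {6}, C = -\frac{7}{8}. Verdict: Gauss's theorem I1 (half-integer case) applies (x = 1; upper {-\frac{1}{2}, -\frac{1}{2}} half-integers, c = 6 in the evaluable pattern). Value: \left(-\frac{65536}{22869}\right) / \pi.

Key observation: t_0 being -\frac{7}{8}, roots of the ratio polynomials (C = -7/8, x = 1) are the negated parameters.
Ratio: r(k) = 1 * (k-\frac{1}{2}) (k-\frac{1}{2}) / [(k+6) (k+1)] - rational; roots negated = parameters, x = 1, C = -\frac{7}{8}.


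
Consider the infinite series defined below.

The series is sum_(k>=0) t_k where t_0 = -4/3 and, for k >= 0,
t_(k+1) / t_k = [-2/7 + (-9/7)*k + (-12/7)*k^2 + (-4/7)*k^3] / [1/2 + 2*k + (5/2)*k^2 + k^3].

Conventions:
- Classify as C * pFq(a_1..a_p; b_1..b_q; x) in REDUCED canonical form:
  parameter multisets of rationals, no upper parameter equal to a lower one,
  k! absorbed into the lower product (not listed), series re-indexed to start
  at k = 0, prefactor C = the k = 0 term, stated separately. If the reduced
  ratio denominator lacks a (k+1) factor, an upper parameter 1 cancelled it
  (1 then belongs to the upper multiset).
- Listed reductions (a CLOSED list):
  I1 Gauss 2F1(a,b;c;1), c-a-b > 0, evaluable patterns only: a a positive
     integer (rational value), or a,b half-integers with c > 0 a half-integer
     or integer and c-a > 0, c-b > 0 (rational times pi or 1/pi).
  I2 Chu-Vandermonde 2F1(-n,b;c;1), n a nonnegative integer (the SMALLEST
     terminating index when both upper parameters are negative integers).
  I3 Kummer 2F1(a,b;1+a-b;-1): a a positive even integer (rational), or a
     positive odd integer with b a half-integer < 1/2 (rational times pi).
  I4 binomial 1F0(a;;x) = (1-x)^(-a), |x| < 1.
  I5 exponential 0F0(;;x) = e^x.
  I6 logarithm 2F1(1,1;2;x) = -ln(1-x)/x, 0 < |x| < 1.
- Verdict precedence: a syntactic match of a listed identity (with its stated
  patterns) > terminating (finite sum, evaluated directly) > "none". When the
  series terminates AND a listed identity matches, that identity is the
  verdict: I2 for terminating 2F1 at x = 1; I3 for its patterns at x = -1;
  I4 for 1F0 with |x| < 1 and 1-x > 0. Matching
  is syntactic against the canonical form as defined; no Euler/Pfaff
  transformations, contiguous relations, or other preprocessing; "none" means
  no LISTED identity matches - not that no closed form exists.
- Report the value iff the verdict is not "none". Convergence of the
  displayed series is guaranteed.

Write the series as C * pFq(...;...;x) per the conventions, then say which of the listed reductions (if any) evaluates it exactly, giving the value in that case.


Prefactor -4/3, argument -4/7: 2F1 with upper {1/2, 2} over lower {1}. Verdict: none - at argument -4/7 the multisets {1/2, 2} ; {1} match no listed identity.

Key step: t_0 being -4/3, cancel k + 1/2 from the displayed ratio first; then C = -4/3, x = -4/7.
Step ratio: r(k) = (-4/7) * (k+1/2) (k+2) / [(k+1) (k+1)] - rational in k. x = (-4/7); t_0 = -4/3; negate the roots.
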